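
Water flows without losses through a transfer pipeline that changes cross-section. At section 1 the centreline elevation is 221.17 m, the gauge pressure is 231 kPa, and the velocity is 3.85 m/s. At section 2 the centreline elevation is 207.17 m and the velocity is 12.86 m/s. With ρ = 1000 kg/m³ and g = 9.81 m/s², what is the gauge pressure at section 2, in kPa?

Pressure head at 1: ψ₁ = P₁/(ρg) = 231×1000 / (1000 × 9.81) = 23.55 m.
Velocity heads: v₁²/2g = 3.85²/19.62 = 0.755 m; v₂²/2g = 12.86²/19.62 = 8.429 m.
Total head H = z₁ + ψ₁ + v₁²/2g = 221.17 + 23.55 + 0.755 = 245.47 m.
ψ₂ = H − z₂ − v₂²/2g = 245.47 − 207.17 − 8.429 = 29.87 m.
P₂ = ρgψ₂ = 1000 × 9.81 × 29.87 ≈ 293 kPa.

P₂ ≈ 293 kPa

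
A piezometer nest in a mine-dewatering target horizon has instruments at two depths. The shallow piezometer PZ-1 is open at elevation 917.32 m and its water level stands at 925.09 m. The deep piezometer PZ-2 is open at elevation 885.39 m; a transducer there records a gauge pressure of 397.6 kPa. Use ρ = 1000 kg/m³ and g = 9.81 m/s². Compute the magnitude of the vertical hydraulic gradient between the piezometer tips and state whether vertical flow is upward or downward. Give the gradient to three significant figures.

|i_v| ≈ 0.0260; vertical flow is upward

Total head at PZ-1: h = 925.09 m (water level in the standpipe).
Pressure head at PZ-2: ψ = P/(ρg) = 397.6×1000 / (1000 × 9.81) = 40.53 m.
Total head at PZ-2: h = z + ψ = 885.39 + 40.53 = 925.92 m.
Δh = h(PZ-1) − h(PZ-2) = 925.09 − 925.92 = -0.83 m.
Vertical separation Δz = 917.32 − 885.39 = 31.93 m.
|i_v| = |Δh| / Δz = 0.83 / 31.93 = 0.0260.
Head is higher in the deep piezometer, so vertical flow is upward (discharge condition).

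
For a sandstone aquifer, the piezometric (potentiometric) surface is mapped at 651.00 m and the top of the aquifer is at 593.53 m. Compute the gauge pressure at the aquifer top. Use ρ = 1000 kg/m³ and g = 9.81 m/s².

P ≈ 564 kPa

Pressure head at the aquifer top: ψ = h − z = 651.00 − 593.53 = 57.47 m.
P = ρgψ = 1000 × 9.81 × 57.47 = 563781 Pa ≈ 564 kPa.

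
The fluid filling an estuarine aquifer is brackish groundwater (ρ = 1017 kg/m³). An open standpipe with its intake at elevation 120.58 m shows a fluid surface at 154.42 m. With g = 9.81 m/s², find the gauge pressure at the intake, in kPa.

Pressure head ψ = h − z = 154.42 − 120.58 = 33.84 m.
P = ρgψ = 1017 × 9.81 × 33.84 = 337614 Pa ≈ 338 kPa.

P ≈ 338 kPa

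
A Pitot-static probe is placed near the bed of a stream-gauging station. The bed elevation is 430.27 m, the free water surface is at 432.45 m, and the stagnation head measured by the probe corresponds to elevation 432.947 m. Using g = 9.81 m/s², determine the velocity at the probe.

Near the bed, under hydrostatic conditions, the piezometric head (z + ψ) equals the free-surface elevation, 432.45 m.
Velocity head = total − piezometric = 432.947 − 432.45 = 0.497 m.
v = √(2g·h_v) = √(2 × 9.81 × 0.497) = 3.12 m/s.

v ≈ 3.12 m/s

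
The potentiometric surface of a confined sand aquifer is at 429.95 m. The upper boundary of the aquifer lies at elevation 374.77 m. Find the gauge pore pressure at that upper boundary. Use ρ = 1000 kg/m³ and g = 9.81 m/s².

P ≈ 541 kPa

Pressure head at the aquifer top: ψ = h − z = 429.95 − 374.77 = 55.18 m.
P = ρgψ = 1000 × 9.81 × 55.18 = 541316 Pa ≈ 541 kPa.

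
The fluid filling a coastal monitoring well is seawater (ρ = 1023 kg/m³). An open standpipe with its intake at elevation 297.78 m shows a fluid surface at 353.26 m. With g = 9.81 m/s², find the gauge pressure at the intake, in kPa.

Pressure head ψ = h − z = 353.26 − 297.78 = 55.48 m.
P = ρgψ = 1023 × 9.81 × 55.48 = 556777 Pa ≈ 557 kPa.

P ≈ 557 kPa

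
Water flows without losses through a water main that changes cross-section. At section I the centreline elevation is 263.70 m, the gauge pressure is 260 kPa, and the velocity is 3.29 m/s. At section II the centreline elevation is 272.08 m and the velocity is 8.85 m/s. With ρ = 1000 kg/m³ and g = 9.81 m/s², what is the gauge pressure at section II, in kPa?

P₂ ≈ 144 kPa

Pressure head at I: ψ₁ = P₁/(ρg) = 260×1000 / (1000 × 9.81) = 26.50 m.
Velocity heads: v₁²/2g = 3.29²/19.62 = 0.552 m; v₂²/2g = 8.85²/19.62 = 3.992 m.
Total head H = z₁ + ψ₁ + v₁²/2g = 263.70 + 26.50 + 0.552 = 290.75 m.
ψ₂ = H − z₂ − v₂²/2g = 290.75 − 272.08 − 3.992 = 14.68 m.
P₂ = ρgψ₂ = 1000 × 9.81 × 14.68 ≈ 144 kPa.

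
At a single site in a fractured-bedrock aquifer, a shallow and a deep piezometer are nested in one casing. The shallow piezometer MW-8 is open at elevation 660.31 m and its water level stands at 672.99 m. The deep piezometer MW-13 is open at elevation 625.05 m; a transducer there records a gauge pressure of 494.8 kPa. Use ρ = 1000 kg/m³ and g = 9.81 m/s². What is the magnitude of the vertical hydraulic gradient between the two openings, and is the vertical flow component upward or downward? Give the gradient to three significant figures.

|i_v| ≈ 0.0709; vertical flow is upward

Total head at MW-8: h = 672.99 m (water level in the standpipe).
Pressure head at MW-13: ψ = P/(ρg) = 494.8×1000 / (1000 × 9.81) = 50.44 m.
Total head at MW-13: h = z + ψ = 625.05 + 50.44 = 675.49 m.
Δh = h(MW-8) − h(MW-13) = 672.99 − 675.49 = -2.50 m.
Vertical separation Δz = 660.31 − 625.05 = 35.26 m.
|i_v| = |Δh| / Δz = 2.50 / 35.26 = 0.0709.
Head is higher in the deep piezometer, so vertical flow is upward (discharge condition).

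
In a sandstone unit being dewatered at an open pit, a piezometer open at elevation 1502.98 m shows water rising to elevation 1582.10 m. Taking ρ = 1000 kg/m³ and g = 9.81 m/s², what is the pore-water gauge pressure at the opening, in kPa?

Pressure head ψ = h − z = 1582.10 − 1502.98 = 79.12 m.
P = ρgψ = 1000 × 9.81 × 79.12 = 776167 Pa ≈ 776 kPa.

P ≈ 776 kPa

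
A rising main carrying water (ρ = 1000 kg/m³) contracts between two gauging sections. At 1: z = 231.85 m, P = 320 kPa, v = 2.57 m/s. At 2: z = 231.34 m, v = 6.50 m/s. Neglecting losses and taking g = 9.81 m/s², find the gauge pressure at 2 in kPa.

P₂ ≈ 307 kPa

Pressure head at 1: ψ₁ = P₁/(ρg) = 320×1000 / (1000 × 9.81) = 32.62 m.
Velocity heads: v₁²/2g = 2.57²/19.62 = 0.337 m; v₂²/2g = 6.50²/19.62 = 2.153 m.
Total head H = z₁ + ψ₁ + v₁²/2g = 231.85 + 32.62 + 0.337 = 264.81 m.
ψ₂ = H − z₂ − v₂²/2g = 264.81 − 231.34 − 2.153 = 31.32 m.
P₂ = ρgψ₂ = 1000 × 9.81 × 31.32 ≈ 307 kPa.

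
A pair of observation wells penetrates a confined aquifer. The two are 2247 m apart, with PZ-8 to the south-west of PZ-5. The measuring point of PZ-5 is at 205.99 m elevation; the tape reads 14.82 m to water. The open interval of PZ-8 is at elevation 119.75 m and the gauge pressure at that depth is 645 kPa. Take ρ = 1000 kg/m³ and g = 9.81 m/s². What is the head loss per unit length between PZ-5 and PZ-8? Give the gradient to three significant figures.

i ≈ 0.00252 m/m

Total head at PZ-5: h = 205.99 − 14.82 = 191.17 m.
Pressure head at PZ-8: ψ = P/(ρg) = 645×1000 / (1000 × 9.81) = 65.75 m.
Total head at PZ-8: h = z + ψ = 119.75 + 65.75 = 185.50 m.
Head difference: h(PZ-5) − h(PZ-8) = 191.17 − 185.50 = 5.67 m.
Hydraulic gradient: i = |Δh| / L = 5.67 / 2247 = 0.00252.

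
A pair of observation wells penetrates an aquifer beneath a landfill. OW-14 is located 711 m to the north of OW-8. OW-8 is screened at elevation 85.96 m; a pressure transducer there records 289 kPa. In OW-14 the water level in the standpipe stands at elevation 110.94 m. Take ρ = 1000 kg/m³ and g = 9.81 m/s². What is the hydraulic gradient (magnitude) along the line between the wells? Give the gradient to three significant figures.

Pressure head at OW-8: ψ = P/(ρg) = 289×1000 / (1000 × 9.81) = 29.46 m.
Total head at OW-8: h = z + ψ = 85.96 + 29.46 = 115.42 m.
Total head at OW-14: h = 110.94 m (water level in the piezometer is the total head).
Head difference: h(OW-8) − h(OW-14) = 115.42 − 110.94 = 4.48 m.
Hydraulic gradient: i = |Δh| / L = 4.48 / 711 = 0.00630.

i ≈ 0.00630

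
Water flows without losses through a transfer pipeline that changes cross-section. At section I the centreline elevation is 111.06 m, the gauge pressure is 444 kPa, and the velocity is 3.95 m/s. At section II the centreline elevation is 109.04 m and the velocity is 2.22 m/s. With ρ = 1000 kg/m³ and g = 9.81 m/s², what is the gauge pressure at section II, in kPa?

P₂ ≈ 469 kPa

Pressure head at I: ψ₁ = P₁/(ρg) = 444×1000 / (1000 × 9.81) = 45.26 m.
Velocity heads: v₁²/2g = 3.95²/19.62 = 0.795 m; v₂²/2g = 2.22²/19.62 = 0.251 m.
Total head H = z₁ + ψ₁ + v₁²/2g = 111.06 + 45.26 + 0.795 = 157.11 m.
ψ₂ = H − z₂ − v₂²/2g = 157.11 − 109.04 − 0.251 = 47.82 m.
P₂ = ρgψ₂ = 1000 × 9.81 × 47.82 ≈ 469 kPa.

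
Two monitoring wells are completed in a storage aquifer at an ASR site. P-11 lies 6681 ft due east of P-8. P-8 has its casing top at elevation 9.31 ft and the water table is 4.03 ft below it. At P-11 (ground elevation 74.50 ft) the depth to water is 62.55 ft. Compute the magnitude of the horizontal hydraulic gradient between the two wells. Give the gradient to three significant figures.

Total head at P-8: h = 9.31 − 4.03 = 5.28 ft.
Total head at P-11: h = 74.50 − 62.55 = 11.95 ft.
Head difference: h(P-8) − h(P-11) = 5.28 − 11.95 = -6.67 ft.
Hydraulic gradient: i = |Δh| / L = 6.67 / 6681 = 0.000998.

i ≈ 0.000998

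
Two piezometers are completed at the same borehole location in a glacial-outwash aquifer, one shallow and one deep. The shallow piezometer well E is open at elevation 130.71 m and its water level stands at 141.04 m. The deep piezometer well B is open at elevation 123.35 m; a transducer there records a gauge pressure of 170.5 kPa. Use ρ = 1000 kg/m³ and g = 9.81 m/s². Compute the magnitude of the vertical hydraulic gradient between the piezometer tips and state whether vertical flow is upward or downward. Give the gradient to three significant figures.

|i_v| ≈ 0.0421; vertical flow is downward

Total head at well E: h = 141.04 m (water level in the standpipe).
Pressure head at well B: ψ = P/(ρg) = 170.5×1000 / (1000 × 9.81) = 17.38 m.
Total head at well B: h = z + ψ = 123.35 + 17.38 = 140.73 m.
Δh = h(well E) − h(well B) = 141.04 − 140.73 = 0.31 m.
Vertical separation Δz = 130.71 − 123.35 = 7.36 m.
|i_v| = |Δh| / Δz = 0.31 / 7.36 = 0.0421.
Head is higher in the shallow piezometer, so vertical flow is downward (recharge condition).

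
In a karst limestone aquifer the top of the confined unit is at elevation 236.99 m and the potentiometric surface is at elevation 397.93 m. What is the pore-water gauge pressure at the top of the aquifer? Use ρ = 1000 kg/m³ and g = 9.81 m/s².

Pressure head at the aquifer top: ψ = h − z = 397.93 − 236.99 = 160.94 m.
P = ρgψ = 1000 × 9.81 × 160.94 = 1578821 Pa ≈ 1580 kPa.

P ≈ 1580 kPa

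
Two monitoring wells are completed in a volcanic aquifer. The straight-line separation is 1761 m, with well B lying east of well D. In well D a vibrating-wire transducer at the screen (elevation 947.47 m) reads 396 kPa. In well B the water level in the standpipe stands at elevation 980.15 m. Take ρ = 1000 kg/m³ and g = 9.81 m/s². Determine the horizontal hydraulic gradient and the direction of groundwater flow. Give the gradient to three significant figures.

Pressure head at well D: ψ = P/(ρg) = 396×1000 / (1000 × 9.81) = 40.37 m.
Total head at well D: h = z + ψ = 947.47 + 40.37 = 987.84 m.
Total head at well B: h = 980.15 m (water level in the piezometer is the total head).
Head difference: h(well D) − h(well B) = 987.84 − 980.15 = 7.69 m.
Hydraulic gradient: i = |Δh| / L = 7.69 / 1761 = 0.00437.
Flow is from higher to lower head: from well D toward well B, i.e. toward the east.

i ≈ 0.00437; groundwater flows toward the east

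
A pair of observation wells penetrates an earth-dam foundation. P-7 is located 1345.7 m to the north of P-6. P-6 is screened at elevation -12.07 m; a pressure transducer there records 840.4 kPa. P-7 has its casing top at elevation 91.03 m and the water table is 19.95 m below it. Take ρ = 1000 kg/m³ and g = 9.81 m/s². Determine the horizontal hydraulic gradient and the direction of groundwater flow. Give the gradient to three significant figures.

i ≈ 0.00187; groundwater flows toward the north

Pressure head at P-6: ψ = P/(ρg) = 840.4×1000 / (1000 × 9.81) = 85.67 m.
Total head at P-6: h = z + ψ = -12.07 + 85.67 = 73.60 m.
Total head at P-7: h = 91.03 − 19.95 = 71.08 m.
Head difference: h(P-6) − h(P-7) = 73.60 − 71.08 = 2.52 m.
Hydraulic gradient: i = |Δh| / L = 2.52 / 1345.7 = 0.00187.
Flow is from higher to lower head: from P-6 toward P-7, i.e. toward the north.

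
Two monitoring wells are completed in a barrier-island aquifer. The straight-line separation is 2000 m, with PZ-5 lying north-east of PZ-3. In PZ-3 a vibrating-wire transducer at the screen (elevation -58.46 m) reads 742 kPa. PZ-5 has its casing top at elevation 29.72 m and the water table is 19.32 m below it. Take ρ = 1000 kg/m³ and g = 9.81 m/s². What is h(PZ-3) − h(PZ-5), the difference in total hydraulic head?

Pressure head at PZ-3: ψ = P/(ρg) = 742×1000 / (1000 × 9.81) = 75.64 m.
Total head at PZ-3: h = z + ψ = -58.46 + 75.64 = 17.18 m.
Total head at PZ-5: h = 29.72 − 19.32 = 10.40 m.
Head difference: h(PZ-3) − h(PZ-5) = 17.18 − 10.40 = 6.78 m.

Δh ≈ 6.78 m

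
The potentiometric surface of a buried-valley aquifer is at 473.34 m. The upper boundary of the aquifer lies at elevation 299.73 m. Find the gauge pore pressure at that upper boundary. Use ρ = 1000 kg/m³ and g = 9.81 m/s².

P ≈ 1700 kPa

Pressure head at the aquifer top: ψ = h − z = 473.34 − 299.73 = 173.61 m.
P = ρgψ = 1000 × 9.81 × 173.61 = 1703114 Pa ≈ 1700 kPa.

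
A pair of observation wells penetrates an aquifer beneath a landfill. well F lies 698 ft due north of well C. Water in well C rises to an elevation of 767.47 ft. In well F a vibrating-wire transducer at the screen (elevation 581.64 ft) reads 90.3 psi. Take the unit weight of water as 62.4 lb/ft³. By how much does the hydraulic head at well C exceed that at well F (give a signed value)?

Δh ≈ -22.55 ft

Total head at well C: h = 767.47 ft (water level in the piezometer is the total head).
Pressure head at well F: ψ = 144·P/γ = 144 × 90.3 / 62.4 = 208.38 ft.
Total head at well F: h = z + ψ = 581.64 + 208.38 = 790.02 ft.
Head difference: h(well C) − h(well F) = 767.47 − 790.02 = -22.55 ft.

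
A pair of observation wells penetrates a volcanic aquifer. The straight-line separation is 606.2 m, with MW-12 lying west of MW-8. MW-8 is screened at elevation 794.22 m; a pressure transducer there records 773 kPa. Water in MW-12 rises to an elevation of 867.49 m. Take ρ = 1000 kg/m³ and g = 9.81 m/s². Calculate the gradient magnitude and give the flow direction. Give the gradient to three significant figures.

i ≈ 0.00912; groundwater flows toward the west

Pressure head at MW-8: ψ = P/(ρg) = 773×1000 / (1000 × 9.81) = 78.80 m.
Total head at MW-8: h = z + ψ = 794.22 + 78.80 = 873.02 m.
Total head at MW-12: h = 867.49 m (water level in the piezometer is the total head).
Head difference: h(MW-8) − h(MW-12) = 873.02 − 867.49 = 5.53 m.
Hydraulic gradient: i = |Δh| / L = 5.53 / 606.2 = 0.00912.
Flow is from higher to lower head: from MW-8 toward MW-12, i.e. toward the west.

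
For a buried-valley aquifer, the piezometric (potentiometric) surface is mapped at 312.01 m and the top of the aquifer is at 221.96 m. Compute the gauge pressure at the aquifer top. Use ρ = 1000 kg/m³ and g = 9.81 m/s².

P ≈ 883 kPa

Pressure head at the aquifer top: ψ = h − z = 312.01 − 221.96 = 90.05 m.
P = ρgψ = 1000 × 9.81 × 90.05 = 883390 Pa ≈ 883 kPa.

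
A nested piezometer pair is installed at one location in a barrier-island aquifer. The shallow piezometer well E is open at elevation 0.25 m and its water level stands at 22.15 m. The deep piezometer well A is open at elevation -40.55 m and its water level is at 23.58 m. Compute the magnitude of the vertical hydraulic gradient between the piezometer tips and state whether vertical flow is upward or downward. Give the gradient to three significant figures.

Total head at well E: h = 22.15 m (water level in the standpipe).
Total head at well A: h = 23.58 m.
Δh = h(well E) − h(well A) = 22.15 − 23.58 = -1.43 m.
Vertical separation Δz = 0.25 − (-40.55) = 40.80 m.
|i_v| = |Δh| / Δz = 1.43 / 40.80 = 0.0350.
Head is higher in the deep piezometer, so vertical flow is upward (discharge condition).

|i_v| ≈ 0.0350; vertical flow is upward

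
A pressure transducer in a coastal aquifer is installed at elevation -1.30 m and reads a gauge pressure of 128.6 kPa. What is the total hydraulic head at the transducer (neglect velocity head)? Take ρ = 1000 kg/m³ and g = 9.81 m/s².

ψ = P/(ρg) = 128.6×1000 / (1000 × 9.81) = 13.11 m.
h = z + ψ = -1.30 + 13.11 = 11.81 m.

h ≈ 11.81 m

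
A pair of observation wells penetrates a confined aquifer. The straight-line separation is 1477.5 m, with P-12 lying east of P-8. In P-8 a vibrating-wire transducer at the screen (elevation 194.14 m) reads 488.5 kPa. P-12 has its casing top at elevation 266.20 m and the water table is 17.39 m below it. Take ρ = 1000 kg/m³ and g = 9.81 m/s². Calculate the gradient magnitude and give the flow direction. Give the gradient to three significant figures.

Pressure head at P-8: ψ = P/(ρg) = 488.5×1000 / (1000 × 9.81) = 49.80 m.
Total head at P-8: h = z + ψ = 194.14 + 49.80 = 243.94 m.
Total head at P-12: h = 266.20 − 17.39 = 248.81 m.
Head difference: h(P-8) − h(P-12) = 243.94 − 248.81 = -4.87 m.
Hydraulic gradient: i = |Δh| / L = 4.87 / 1477.5 = 0.00330.
Flow is from higher to lower head: from P-12 toward P-8, i.e. toward the west.

i ≈ 0.00330; groundwater flows toward the west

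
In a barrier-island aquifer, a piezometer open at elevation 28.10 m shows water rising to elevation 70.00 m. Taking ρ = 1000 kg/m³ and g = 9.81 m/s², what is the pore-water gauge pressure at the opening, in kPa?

Pressure head ψ = h − z = 70.00 − 28.10 = 41.90 m.
P = ρgψ = 1000 × 9.81 × 41.90 = 411039 Pa ≈ 411 kPa.

P ≈ 411 kPa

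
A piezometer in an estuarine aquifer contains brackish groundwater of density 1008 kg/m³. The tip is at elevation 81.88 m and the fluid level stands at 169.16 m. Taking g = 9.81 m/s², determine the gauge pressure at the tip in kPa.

P ≈ 863 kPa

Pressure head ψ = h − z = 169.16 − 81.88 = 87.28 m.
P = ρgψ = 1008 × 9.81 × 87.28 = 863067 Pa ≈ 863 kPa.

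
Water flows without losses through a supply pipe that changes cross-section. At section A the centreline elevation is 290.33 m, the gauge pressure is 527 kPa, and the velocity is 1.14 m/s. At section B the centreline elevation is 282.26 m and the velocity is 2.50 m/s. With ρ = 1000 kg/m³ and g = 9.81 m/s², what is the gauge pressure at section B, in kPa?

Pressure head at A: ψ₁ = P₁/(ρg) = 527×1000 / (1000 × 9.81) = 53.72 m.
Velocity heads: v₁²/2g = 1.14²/19.62 = 0.066 m; v₂²/2g = 2.50²/19.62 = 0.319 m.
Total head H = z₁ + ψ₁ + v₁²/2g = 290.33 + 53.72 + 0.066 = 344.12 m.
ψ₂ = H − z₂ − v₂²/2g = 344.12 − 282.26 − 0.319 = 61.54 m.
P₂ = ρgψ₂ = 1000 × 9.81 × 61.54 ≈ 604 kPa.

P₂ ≈ 604 kPa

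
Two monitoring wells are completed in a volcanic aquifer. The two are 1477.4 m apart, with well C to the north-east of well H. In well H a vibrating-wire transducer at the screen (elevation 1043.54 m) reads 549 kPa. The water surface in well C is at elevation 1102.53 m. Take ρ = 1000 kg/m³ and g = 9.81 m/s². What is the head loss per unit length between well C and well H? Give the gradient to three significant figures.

i ≈ 0.00205 m/m

Pressure head at well H: ψ = P/(ρg) = 549×1000 / (1000 × 9.81) = 55.96 m.
Total head at well H: h = z + ψ = 1043.54 + 55.96 = 1099.50 m.
Total head at well C: h = 1102.53 m (water level in the piezometer is the total head).
Head difference: h(well H) − h(well C) = 1099.50 − 1102.53 = -3.03 m.
Hydraulic gradient: i = |Δh| / L = 3.03 / 1477.4 = 0.00205.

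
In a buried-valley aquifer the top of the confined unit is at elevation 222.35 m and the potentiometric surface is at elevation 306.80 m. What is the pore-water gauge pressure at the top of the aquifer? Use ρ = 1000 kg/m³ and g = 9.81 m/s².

Pressure head at the aquifer top: ψ = h − z = 306.80 − 222.35 = 84.45 m.
P = ρgψ = 1000 × 9.81 × 84.45 = 828455 Pa ≈ 828 kPa.

P ≈ 828 kPa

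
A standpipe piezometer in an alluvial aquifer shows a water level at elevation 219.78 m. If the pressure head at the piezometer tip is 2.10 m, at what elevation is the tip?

z ≈ 217.68 m

z = h − ψ = 219.78 − 2.10 = 217.68 m.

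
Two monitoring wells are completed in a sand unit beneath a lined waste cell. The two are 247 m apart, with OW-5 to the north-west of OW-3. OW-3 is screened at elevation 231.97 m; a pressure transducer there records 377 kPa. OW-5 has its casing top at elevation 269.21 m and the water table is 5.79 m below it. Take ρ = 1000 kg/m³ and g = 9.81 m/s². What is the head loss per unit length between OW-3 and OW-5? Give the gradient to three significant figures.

i ≈ 0.0283 m/m

Pressure head at OW-3: ψ = P/(ρg) = 377×1000 / (1000 × 9.81) = 38.43 m.
Total head at OW-3: h = z + ψ = 231.97 + 38.43 = 270.40 m.
Total head at OW-5: h = 269.21 − 5.79 = 263.42 m.
Head difference: h(OW-3) − h(OW-5) = 270.40 − 263.42 = 6.98 m.
Hydraulic gradient: i = |Δh| / L = 6.98 / 247 = 0.0283.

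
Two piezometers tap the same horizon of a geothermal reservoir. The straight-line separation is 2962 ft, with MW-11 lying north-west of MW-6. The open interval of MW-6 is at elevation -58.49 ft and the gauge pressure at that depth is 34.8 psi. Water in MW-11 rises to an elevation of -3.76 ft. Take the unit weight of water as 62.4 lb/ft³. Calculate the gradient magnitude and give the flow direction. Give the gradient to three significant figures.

i ≈ 0.00864; groundwater flows toward the north-west

Pressure head at MW-6: ψ = 144·P/γ = 144 × 34.8 / 62.4 = 80.31 ft.
Total head at MW-6: h = z + ψ = -58.49 + 80.31 = 21.82 ft.
Total head at MW-11: h = -3.76 ft (water level in the piezometer is the total head).
Head difference: h(MW-6) − h(MW-11) = 21.82 − (-3.76) = 25.58 ft.
Hydraulic gradient: i = |Δh| / L = 25.58 / 2962 = 0.00864.
Flow is from higher to lower head: from MW-6 toward MW-11, i.e. toward the north-west.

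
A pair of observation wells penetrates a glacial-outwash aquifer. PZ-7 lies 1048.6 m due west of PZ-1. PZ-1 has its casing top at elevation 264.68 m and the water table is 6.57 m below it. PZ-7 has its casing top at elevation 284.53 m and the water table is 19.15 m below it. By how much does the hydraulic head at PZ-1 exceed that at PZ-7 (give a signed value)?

Total head at PZ-1: h = 264.68 − 6.57 = 258.11 m.
Total head at PZ-7: h = 284.53 − 19.15 = 265.38 m.
Head difference: h(PZ-1) − h(PZ-7) = 258.11 − 265.38 = -7.27 m.

Δh ≈ -7.27 m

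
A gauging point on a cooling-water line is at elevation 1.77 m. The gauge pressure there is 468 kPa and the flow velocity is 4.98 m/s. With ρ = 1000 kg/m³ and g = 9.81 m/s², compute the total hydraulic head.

h ≈ 50.74 m

Pressure head ψ = P/(ρg) = 468×1000 / (1000 × 9.81) = 47.71 m.
Velocity head = v²/(2g) = 4.98² / (2 × 9.81) = 1.264 m.
h = z + ψ + v²/(2g) = 1.77 + 47.71 + 1.264 = 50.74 m.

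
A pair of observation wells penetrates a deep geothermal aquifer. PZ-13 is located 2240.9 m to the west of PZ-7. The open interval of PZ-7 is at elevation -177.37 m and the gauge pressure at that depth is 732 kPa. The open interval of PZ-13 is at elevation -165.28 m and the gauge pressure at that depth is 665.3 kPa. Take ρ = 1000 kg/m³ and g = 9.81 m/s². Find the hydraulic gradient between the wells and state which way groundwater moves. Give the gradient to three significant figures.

i ≈ 0.00236; groundwater flows toward the east

Pressure head at PZ-7: ψ = P/(ρg) = 732×1000 / (1000 × 9.81) = 74.62 m.
Total head at PZ-7: h = z + ψ = -177.37 + 74.62 = -102.75 m.
Pressure head at PZ-13: ψ = P/(ρg) = 665.3×1000 / (1000 × 9.81) = 67.82 m.
Total head at PZ-13: h = z + ψ = -165.28 + 67.82 = -97.46 m.
Head difference: h(PZ-7) − h(PZ-13) = -102.75 − (-97.46) = -5.29 m.
Hydraulic gradient: i = |Δh| / L = 5.29 / 2240.9 = 0.00236.
Flow is from higher to lower head: from PZ-13 toward PZ-7, i.e. toward the east.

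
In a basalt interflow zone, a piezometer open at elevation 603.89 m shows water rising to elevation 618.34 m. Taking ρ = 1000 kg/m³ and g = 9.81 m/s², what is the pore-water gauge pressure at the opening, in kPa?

Pressure head ψ = h − z = 618.34 − 603.89 = 14.45 m.
P = ρgψ = 1000 × 9.81 × 14.45 = 141754 Pa ≈ 142 kPa.

P ≈ 142 kPa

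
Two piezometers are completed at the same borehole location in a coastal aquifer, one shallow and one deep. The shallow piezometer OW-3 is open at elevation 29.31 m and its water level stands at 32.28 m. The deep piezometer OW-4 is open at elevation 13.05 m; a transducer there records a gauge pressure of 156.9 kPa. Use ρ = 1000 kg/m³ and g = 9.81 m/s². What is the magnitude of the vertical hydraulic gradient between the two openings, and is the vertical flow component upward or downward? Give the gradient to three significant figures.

|i_v| ≈ 0.199; vertical flow is downward

Total head at OW-3: h = 32.28 m (water level in the standpipe).
Pressure head at OW-4: ψ = P/(ρg) = 156.9×1000 / (1000 × 9.81) = 15.99 m.
Total head at OW-4: h = z + ψ = 13.05 + 15.99 = 29.04 m.
Δh = h(OW-3) − h(OW-4) = 32.28 − 29.04 = 3.24 m.
Vertical separation Δz = 29.31 − 13.05 = 16.26 m.
|i_v| = |Δh| / Δz = 3.24 / 16.26 = 0.199.
Head is higher in the shallow piezometer, so vertical flow is downward (recharge condition).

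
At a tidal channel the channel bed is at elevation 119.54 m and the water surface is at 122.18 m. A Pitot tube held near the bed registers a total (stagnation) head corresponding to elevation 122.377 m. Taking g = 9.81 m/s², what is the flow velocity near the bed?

Near the bed, under hydrostatic conditions, the piezometric head (z + ψ) equals the free-surface elevation, 122.18 m.
Velocity head = total − piezometric = 122.377 − 122.18 = 0.197 m.
v = √(2g·h_v) = √(2 × 9.81 × 0.197) = 1.97 m/s.

v ≈ 1.97 m/s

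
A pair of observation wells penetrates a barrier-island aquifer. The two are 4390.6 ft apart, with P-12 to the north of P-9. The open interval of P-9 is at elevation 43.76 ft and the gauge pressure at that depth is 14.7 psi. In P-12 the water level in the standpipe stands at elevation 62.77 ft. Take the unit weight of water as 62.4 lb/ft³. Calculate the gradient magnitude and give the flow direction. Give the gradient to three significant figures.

i ≈ 0.00340; groundwater flows toward the north

Pressure head at P-9: ψ = 144·P/γ = 144 × 14.7 / 62.4 = 33.92 ft.
Total head at P-9: h = z + ψ = 43.76 + 33.92 = 77.68 ft.
Total head at P-12: h = 62.77 ft (water level in the piezometer is the total head).
Head difference: h(P-9) − h(P-12) = 77.68 − 62.77 = 14.91 ft.
Hydraulic gradient: i = |Δh| / L = 14.91 / 4390.6 = 0.00340.
Flow is from higher to lower head: from P-9 toward P-12, i.e. toward the north.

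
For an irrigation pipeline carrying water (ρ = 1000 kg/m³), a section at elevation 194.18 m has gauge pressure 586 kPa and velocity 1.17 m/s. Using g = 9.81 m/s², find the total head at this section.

Pressure head ψ = P/(ρg) = 586×1000 / (1000 × 9.81) = 59.73 m.
Velocity head = v²/(2g) = 1.17² / (2 × 9.81) = 0.070 m.
h = z + ψ + v²/(2g) = 194.18 + 59.73 + 0.070 = 253.98 m.

h ≈ 253.98 m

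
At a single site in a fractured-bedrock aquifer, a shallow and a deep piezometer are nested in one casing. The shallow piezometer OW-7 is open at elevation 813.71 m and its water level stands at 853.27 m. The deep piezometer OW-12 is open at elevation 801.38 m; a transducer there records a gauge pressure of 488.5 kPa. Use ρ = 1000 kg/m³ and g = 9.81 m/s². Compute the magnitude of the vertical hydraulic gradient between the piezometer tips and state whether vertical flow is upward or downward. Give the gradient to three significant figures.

|i_v| ≈ 0.170; vertical flow is downward

Total head at OW-7: h = 853.27 m (water level in the standpipe).
Pressure head at OW-12: ψ = P/(ρg) = 488.5×1000 / (1000 × 9.81) = 49.80 m.
Total head at OW-12: h = z + ψ = 801.38 + 49.80 = 851.18 m.
Δh = h(OW-7) − h(OW-12) = 853.27 − 851.18 = 2.09 m.
Vertical separation Δz = 813.71 − 801.38 = 12.33 m.
|i_v| = |Δh| / Δz = 2.09 / 12.33 = 0.170.
Head is higher in the shallow piezometer, so vertical flow is downward (recharge condition).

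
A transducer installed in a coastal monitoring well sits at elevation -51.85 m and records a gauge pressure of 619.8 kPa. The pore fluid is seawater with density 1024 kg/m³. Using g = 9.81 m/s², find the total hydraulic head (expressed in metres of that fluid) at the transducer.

ψ = P/(ρg) = 619.8×1000 / (1024 × 9.81) = 61.70 m.
h = z + ψ = -51.85 + 61.70 = 9.85 m.

h ≈ 9.85 m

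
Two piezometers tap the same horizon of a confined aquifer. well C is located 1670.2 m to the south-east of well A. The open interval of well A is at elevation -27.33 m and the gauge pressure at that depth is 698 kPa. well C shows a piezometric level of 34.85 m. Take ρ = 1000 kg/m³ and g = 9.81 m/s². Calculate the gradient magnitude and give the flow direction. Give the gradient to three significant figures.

Pressure head at well A: ψ = P/(ρg) = 698×1000 / (1000 × 9.81) = 71.15 m.
Total head at well A: h = z + ψ = -27.33 + 71.15 = 43.82 m.
Total head at well C: h = 34.85 m (water level in the piezometer is the total head).
Head difference: h(well A) − h(well C) = 43.82 − 34.85 = 8.97 m.
Hydraulic gradient: i = |Δh| / L = 8.97 / 1670.2 = 0.00537.
Flow is from higher to lower head: from well A toward well C, i.e. toward the south-east.

i ≈ 0.00537; groundwater flows toward the south-east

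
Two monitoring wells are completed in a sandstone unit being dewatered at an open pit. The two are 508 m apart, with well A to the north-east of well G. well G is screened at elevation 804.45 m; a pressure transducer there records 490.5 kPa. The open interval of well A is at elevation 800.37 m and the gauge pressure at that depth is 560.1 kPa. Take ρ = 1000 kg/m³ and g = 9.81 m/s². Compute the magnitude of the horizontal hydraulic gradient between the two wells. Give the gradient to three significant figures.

Pressure head at well G: ψ = P/(ρg) = 490.5×1000 / (1000 × 9.81) = 50.00 m.
Total head at well G: h = z + ψ = 804.45 + 50.00 = 854.45 m.
Pressure head at well A: ψ = P/(ρg) = 560.1×1000 / (1000 × 9.81) = 57.09 m.
Total head at well A: h = z + ψ = 800.37 + 57.09 = 857.46 m.
Head difference: h(well G) − h(well A) = 854.45 − 857.46 = -3.01 m.
Hydraulic gradient: i = |Δh| / L = 3.01 / 508 = 0.00593.

i ≈ 0.00593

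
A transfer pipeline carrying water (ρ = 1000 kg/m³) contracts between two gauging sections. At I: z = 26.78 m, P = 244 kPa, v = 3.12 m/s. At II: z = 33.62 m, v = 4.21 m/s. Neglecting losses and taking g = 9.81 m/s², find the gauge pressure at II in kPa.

P₂ ≈ 173 kPa

Pressure head at I: ψ₁ = P₁/(ρg) = 244×1000 / (1000 × 9.81) = 24.87 m.
Velocity heads: v₁²/2g = 3.12²/19.62 = 0.496 m; v₂²/2g = 4.21²/19.62 = 0.903 m.
Total head H = z₁ + ψ₁ + v₁²/2g = 26.78 + 24.87 + 0.496 = 52.15 m.
ψ₂ = H − z₂ − v₂²/2g = 52.15 − 33.62 − 0.903 = 17.63 m.
P₂ = ρgψ₂ = 1000 × 9.81 × 17.63 ≈ 173 kPa.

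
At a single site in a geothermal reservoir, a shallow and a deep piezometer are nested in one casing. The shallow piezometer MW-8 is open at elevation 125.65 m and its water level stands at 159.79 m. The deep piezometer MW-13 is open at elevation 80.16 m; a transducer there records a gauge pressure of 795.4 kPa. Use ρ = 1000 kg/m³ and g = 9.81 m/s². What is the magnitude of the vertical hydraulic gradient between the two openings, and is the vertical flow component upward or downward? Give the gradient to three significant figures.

Total head at MW-8: h = 159.79 m (water level in the standpipe).
Pressure head at MW-13: ψ = P/(ρg) = 795.4×1000 / (1000 × 9.81) = 81.08 m.
Total head at MW-13: h = z + ψ = 80.16 + 81.08 = 161.24 m.
Δh = h(MW-8) − h(MW-13) = 159.79 − 161.24 = -1.45 m.
Vertical separation Δz = 125.65 − 80.16 = 45.49 m.
|i_v| = |Δh| / Δz = 1.45 / 45.49 = 0.0319.
Head is higher in the deep piezometer, so vertical flow is upward (discharge condition).

|i_v| ≈ 0.0319; vertical flow is upward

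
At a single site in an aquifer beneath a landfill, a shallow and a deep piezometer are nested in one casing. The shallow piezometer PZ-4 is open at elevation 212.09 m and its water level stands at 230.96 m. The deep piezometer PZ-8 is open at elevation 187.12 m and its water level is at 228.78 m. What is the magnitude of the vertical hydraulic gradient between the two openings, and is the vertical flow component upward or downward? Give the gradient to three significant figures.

|i_v| ≈ 0.0873; vertical flow is downward

Total head at PZ-4: h = 230.96 m (water level in the standpipe).
Total head at PZ-8: h = 228.78 m.
Δh = h(PZ-4) − h(PZ-8) = 230.96 − 228.78 = 2.18 m.
Vertical separation Δz = 212.09 − 187.12 = 24.97 m.
|i_v| = |Δh| / Δz = 2.18 / 24.97 = 0.0873.
Head is higher in the shallow piezometer, so vertical flow is downward (recharge condition).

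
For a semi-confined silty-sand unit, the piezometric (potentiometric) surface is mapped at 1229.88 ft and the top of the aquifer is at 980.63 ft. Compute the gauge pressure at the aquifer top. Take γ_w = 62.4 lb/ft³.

P ≈ 108 psi

Pressure head at the aquifer top: ψ = h − z = 1229.88 − 980.63 = 249.25 ft.
P = γψ/144 = 62.4 × 249.25 / 144 = 108 psi.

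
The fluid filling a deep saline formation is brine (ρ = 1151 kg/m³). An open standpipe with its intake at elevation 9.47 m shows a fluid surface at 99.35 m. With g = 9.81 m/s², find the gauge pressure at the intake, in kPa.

P ≈ 1010 kPa

Pressure head ψ = h − z = 99.35 − 9.47 = 89.88 m.
P = ρgψ = 1151 × 9.81 × 89.88 = 1014863 Pa ≈ 1010 kPa.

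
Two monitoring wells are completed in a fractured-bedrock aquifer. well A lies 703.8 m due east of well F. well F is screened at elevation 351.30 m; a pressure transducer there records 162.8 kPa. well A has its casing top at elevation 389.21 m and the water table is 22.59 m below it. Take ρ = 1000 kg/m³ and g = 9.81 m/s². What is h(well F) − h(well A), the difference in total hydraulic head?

Pressure head at well F: ψ = P/(ρg) = 162.8×1000 / (1000 × 9.81) = 16.60 m.
Total head at well F: h = z + ψ = 351.30 + 16.60 = 367.90 m.
Total head at well A: h = 389.21 − 22.59 = 366.62 m.
Head difference: h(well F) − h(well A) = 367.90 − 366.62 = 1.28 m.

Δh ≈ 1.28 m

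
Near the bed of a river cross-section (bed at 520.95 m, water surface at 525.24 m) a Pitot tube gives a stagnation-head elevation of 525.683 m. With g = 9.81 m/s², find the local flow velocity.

Near the bed, under hydrostatic conditions, the piezometric head (z + ψ) equals the free-surface elevation, 525.24 m.
Velocity head = total − piezometric = 525.683 − 525.24 = 0.443 m.
v = √(2g·h_v) = √(2 × 9.81 × 0.443) = 2.95 m/s.

v ≈ 2.95 m/s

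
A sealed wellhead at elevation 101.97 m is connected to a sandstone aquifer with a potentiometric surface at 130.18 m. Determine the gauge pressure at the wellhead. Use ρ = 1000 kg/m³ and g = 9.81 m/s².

P ≈ 277 kPa

Head above the cap: Δh = 130.18 − 101.97 = 28.21 m.
P = ρgΔh = 1000 × 9.81 × 28.21 = 276740 Pa ≈ 277 kPa.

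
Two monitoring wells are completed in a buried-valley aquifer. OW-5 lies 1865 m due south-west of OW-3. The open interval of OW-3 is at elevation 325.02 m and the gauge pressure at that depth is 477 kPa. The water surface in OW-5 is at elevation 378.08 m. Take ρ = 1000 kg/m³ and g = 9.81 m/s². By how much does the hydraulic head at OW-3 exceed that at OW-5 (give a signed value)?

Δh ≈ -4.44 m

Pressure head at OW-3: ψ = P/(ρg) = 477×1000 / (1000 × 9.81) = 48.62 m.
Total head at OW-3: h = z + ψ = 325.02 + 48.62 = 373.64 m.
Total head at OW-5: h = 378.08 m (water level in the piezometer is the total head).
Head difference: h(OW-3) − h(OW-5) = 373.64 − 378.08 = -4.44 m.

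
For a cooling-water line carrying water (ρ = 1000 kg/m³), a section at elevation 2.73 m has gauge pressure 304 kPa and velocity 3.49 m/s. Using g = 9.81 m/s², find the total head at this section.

h ≈ 34.34 m

Pressure head ψ = P/(ρg) = 304×1000 / (1000 × 9.81) = 30.99 m.
Velocity head = v²/(2g) = 3.49² / (2 × 9.81) = 0.621 m.
h = z + ψ + v²/(2g) = 2.73 + 30.99 + 0.621 = 34.34 m.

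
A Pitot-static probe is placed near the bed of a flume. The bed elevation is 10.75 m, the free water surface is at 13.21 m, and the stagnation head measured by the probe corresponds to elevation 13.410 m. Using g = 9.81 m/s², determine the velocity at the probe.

v ≈ 1.98 m/s

Near the bed, under hydrostatic conditions, the piezometric head (z + ψ) equals the free-surface elevation, 13.21 m.
Velocity head = total − piezometric = 13.410 − 13.21 = 0.200 m.
v = √(2g·h_v) = √(2 × 9.81 × 0.200) = 1.98 m/s.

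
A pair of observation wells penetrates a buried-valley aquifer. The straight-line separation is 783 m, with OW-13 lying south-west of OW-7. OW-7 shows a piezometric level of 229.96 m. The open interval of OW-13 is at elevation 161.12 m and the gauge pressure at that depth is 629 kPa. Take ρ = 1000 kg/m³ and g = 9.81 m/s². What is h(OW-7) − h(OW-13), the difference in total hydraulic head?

Total head at OW-7: h = 229.96 m (water level in the piezometer is the total head).
Pressure head at OW-13: ψ = P/(ρg) = 629×1000 / (1000 × 9.81) = 64.12 m.
Total head at OW-13: h = z + ψ = 161.12 + 64.12 = 225.24 m.
Head difference: h(OW-7) − h(OW-13) = 229.96 − 225.24 = 4.72 m.

Δh ≈ 4.72 m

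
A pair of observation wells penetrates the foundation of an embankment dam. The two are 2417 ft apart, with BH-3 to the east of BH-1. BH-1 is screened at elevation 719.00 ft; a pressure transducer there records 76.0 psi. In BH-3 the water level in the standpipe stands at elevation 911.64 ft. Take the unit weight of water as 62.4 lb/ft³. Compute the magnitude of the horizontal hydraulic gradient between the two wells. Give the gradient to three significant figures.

Pressure head at BH-1: ψ = 144·P/γ = 144 × 76.0 / 62.4 = 175.38 ft.
Total head at BH-1: h = z + ψ = 719.00 + 175.38 = 894.38 ft.
Total head at BH-3: h = 911.64 ft (water level in the piezometer is the total head).
Head difference: h(BH-1) − h(BH-3) = 894.38 − 911.64 = -17.26 ft.
Hydraulic gradient: i = |Δh| / L = 17.26 / 2417 = 0.00714.

i ≈ 0.00714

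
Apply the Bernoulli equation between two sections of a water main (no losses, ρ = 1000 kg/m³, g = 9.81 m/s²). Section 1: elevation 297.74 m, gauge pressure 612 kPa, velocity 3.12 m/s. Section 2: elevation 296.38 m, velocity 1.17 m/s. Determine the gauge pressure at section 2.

P₂ ≈ 630 kPa

Pressure head at 1: ψ₁ = P₁/(ρg) = 612×1000 / (1000 × 9.81) = 62.39 m.
Velocity heads: v₁²/2g = 3.12²/19.62 = 0.496 m; v₂²/2g = 1.17²/19.62 = 0.070 m.
Total head H = z₁ + ψ₁ + v₁²/2g = 297.74 + 62.39 + 0.496 = 360.63 m.
ψ₂ = H − z₂ − v₂²/2g = 360.63 − 296.38 − 0.070 = 64.18 m.
P₂ = ρgψ₂ = 1000 × 9.81 × 64.18 ≈ 630 kPa.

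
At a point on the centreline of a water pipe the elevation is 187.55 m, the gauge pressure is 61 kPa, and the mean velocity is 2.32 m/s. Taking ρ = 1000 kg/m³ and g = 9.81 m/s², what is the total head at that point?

h ≈ 194.04 m

Pressure head ψ = P/(ρg) = 61×1000 / (1000 × 9.81) = 6.22 m.
Velocity head = v²/(2g) = 2.32² / (2 × 9.81) = 0.274 m.
h = z + ψ + v²/(2g) = 187.55 + 6.22 + 0.274 = 194.04 m.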